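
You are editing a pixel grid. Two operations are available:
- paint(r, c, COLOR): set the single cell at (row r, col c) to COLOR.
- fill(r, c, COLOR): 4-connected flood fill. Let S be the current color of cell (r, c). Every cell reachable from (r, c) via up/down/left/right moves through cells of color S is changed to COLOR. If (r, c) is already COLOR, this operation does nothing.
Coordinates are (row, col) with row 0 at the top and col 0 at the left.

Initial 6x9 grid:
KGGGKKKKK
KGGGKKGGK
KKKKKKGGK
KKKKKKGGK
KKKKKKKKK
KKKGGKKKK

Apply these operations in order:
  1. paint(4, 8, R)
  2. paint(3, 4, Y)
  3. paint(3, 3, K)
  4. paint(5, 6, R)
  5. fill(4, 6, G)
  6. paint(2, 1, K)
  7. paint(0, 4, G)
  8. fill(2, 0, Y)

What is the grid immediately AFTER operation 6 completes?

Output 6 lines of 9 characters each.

After op 1 paint(4,8,R):
KGGGKKKKK
KGGGKKGGK
KKKKKKGGK
KKKKKKGGK
KKKKKKKKR
KKKGGKKKK
After op 2 paint(3,4,Y):
KGGGKKKKK
KGGGKKGGK
KKKKKKGGK
KKKKYKGGK
KKKKKKKKR
KKKGGKKKK
After op 3 paint(3,3,K):
KGGGKKKKK
KGGGKKGGK
KKKKKKGGK
KKKKYKGGK
KKKKKKKKR
KKKGGKKKK
After op 4 paint(5,6,R):
KGGGKKKKK
KGGGKKGGK
KKKKKKGGK
KKKKYKGGK
KKKKKKKKR
KKKGGKRKK
After op 5 fill(4,6,G) [37 cells changed]:
GGGGGGGGG
GGGGGGGGG
GGGGGGGGG
GGGGYGGGG
GGGGGGGGR
GGGGGGRGG
After op 6 paint(2,1,K):
GGGGGGGGG
GGGGGGGGG
GKGGGGGGG
GGGGYGGGG
GGGGGGGGR
GGGGGGRGG

Answer: GGGGGGGGG
GGGGGGGGG
GKGGGGGGG
GGGGYGGGG
GGGGGGGGR
GGGGGGRGG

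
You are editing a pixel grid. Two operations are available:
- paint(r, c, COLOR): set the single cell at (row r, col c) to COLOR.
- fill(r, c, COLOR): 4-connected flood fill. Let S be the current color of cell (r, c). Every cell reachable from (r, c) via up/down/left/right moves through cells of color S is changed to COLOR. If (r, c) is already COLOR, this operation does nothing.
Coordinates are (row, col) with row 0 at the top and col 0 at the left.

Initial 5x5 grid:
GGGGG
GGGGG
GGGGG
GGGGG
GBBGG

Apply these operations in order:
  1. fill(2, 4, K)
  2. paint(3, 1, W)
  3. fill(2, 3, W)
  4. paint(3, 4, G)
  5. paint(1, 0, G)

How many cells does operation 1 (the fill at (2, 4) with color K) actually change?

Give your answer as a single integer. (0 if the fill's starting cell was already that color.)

Answer: 23

Derivation:
After op 1 fill(2,4,K) [23 cells changed]:
KKKKK
KKKKK
KKKKK
KKKKK
KBBKK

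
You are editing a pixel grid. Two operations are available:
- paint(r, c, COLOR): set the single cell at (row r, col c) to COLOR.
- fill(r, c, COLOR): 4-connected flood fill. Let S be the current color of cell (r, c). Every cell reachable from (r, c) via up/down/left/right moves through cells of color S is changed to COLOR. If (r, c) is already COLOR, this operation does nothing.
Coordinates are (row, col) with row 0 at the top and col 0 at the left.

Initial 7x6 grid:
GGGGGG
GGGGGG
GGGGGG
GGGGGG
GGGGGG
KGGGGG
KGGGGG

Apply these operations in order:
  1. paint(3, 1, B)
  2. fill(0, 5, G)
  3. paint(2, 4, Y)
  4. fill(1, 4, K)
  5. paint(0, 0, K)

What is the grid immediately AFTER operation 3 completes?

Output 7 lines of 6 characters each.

After op 1 paint(3,1,B):
GGGGGG
GGGGGG
GGGGGG
GBGGGG
GGGGGG
KGGGGG
KGGGGG
After op 2 fill(0,5,G) [0 cells changed]:
GGGGGG
GGGGGG
GGGGGG
GBGGGG
GGGGGG
KGGGGG
KGGGGG
After op 3 paint(2,4,Y):
GGGGGG
GGGGGG
GGGGYG
GBGGGG
GGGGGG
KGGGGG
KGGGGG

Answer: GGGGGG
GGGGGG
GGGGYG
GBGGGG
GGGGGG
KGGGGG
KGGGGG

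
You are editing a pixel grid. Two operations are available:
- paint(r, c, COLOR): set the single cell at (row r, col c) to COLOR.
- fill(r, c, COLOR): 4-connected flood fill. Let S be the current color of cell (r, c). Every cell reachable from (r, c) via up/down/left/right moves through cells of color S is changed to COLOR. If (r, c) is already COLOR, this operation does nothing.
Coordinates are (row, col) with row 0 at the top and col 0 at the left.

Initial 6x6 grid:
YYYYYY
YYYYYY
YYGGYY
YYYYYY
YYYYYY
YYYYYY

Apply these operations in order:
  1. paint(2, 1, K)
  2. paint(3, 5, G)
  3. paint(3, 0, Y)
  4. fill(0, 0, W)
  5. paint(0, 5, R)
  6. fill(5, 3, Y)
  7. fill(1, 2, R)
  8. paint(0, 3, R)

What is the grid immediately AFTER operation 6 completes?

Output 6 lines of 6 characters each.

Answer: YYYYYR
YYYYYY
YKGGYY
YYYYYG
YYYYYY
YYYYYY

Derivation:
After op 1 paint(2,1,K):
YYYYYY
YYYYYY
YKGGYY
YYYYYY
YYYYYY
YYYYYY
After op 2 paint(3,5,G):
YYYYYY
YYYYYY
YKGGYY
YYYYYG
YYYYYY
YYYYYY
After op 3 paint(3,0,Y):
YYYYYY
YYYYYY
YKGGYY
YYYYYG
YYYYYY
YYYYYY
After op 4 fill(0,0,W) [32 cells changed]:
WWWWWW
WWWWWW
WKGGWW
WWWWWG
WWWWWW
WWWWWW
After op 5 paint(0,5,R):
WWWWWR
WWWWWW
WKGGWW
WWWWWG
WWWWWW
WWWWWW
After op 6 fill(5,3,Y) [31 cells changed]:
YYYYYR
YYYYYY
YKGGYY
YYYYYG
YYYYYY
YYYYYY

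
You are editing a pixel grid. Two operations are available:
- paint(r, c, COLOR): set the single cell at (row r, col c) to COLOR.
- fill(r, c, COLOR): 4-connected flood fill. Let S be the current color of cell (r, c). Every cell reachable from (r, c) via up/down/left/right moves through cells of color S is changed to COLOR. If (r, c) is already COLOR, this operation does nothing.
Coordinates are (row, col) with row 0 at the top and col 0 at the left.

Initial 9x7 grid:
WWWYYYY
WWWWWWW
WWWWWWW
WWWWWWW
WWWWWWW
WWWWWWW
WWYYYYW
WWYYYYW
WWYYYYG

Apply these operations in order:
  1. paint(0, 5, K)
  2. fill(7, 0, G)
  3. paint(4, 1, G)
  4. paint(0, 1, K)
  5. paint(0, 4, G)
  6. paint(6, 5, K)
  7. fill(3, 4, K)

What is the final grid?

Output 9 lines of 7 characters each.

After op 1 paint(0,5,K):
WWWYYKY
WWWWWWW
WWWWWWW
WWWWWWW
WWWWWWW
WWWWWWW
WWYYYYW
WWYYYYW
WWYYYYG
After op 2 fill(7,0,G) [46 cells changed]:
GGGYYKY
GGGGGGG
GGGGGGG
GGGGGGG
GGGGGGG
GGGGGGG
GGYYYYG
GGYYYYG
GGYYYYG
After op 3 paint(4,1,G):
GGGYYKY
GGGGGGG
GGGGGGG
GGGGGGG
GGGGGGG
GGGGGGG
GGYYYYG
GGYYYYG
GGYYYYG
After op 4 paint(0,1,K):
GKGYYKY
GGGGGGG
GGGGGGG
GGGGGGG
GGGGGGG
GGGGGGG
GGYYYYG
GGYYYYG
GGYYYYG
After op 5 paint(0,4,G):
GKGYGKY
GGGGGGG
GGGGGGG
GGGGGGG
GGGGGGG
GGGGGGG
GGYYYYG
GGYYYYG
GGYYYYG
After op 6 paint(6,5,K):
GKGYGKY
GGGGGGG
GGGGGGG
GGGGGGG
GGGGGGG
GGGGGGG
GGYYYKG
GGYYYYG
GGYYYYG
After op 7 fill(3,4,K) [47 cells changed]:
KKKYKKY
KKKKKKK
KKKKKKK
KKKKKKK
KKKKKKK
KKKKKKK
KKYYYKK
KKYYYYK
KKYYYYK

Answer: KKKYKKY
KKKKKKK
KKKKKKK
KKKKKKK
KKKKKKK
KKKKKKK
KKYYYKK
KKYYYYK
KKYYYYK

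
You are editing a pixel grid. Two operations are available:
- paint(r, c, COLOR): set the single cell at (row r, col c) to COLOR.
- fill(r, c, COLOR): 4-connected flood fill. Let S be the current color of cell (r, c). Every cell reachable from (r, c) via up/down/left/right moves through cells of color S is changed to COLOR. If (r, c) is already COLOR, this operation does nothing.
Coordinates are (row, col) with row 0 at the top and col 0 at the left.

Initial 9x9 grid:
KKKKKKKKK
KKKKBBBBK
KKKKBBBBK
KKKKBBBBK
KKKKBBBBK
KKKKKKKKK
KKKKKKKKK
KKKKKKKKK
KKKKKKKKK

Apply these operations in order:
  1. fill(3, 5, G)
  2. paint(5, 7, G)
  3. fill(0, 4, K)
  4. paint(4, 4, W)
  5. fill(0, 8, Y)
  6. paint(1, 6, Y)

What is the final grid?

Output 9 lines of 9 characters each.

Answer: YYYYYYYYY
YYYYGGYGY
YYYYGGGGY
YYYYGGGGY
YYYYWGGGY
YYYYYYYGY
YYYYYYYYY
YYYYYYYYY
YYYYYYYYY

Derivation:
After op 1 fill(3,5,G) [16 cells changed]:
KKKKKKKKK
KKKKGGGGK
KKKKGGGGK
KKKKGGGGK
KKKKGGGGK
KKKKKKKKK
KKKKKKKKK
KKKKKKKKK
KKKKKKKKK
After op 2 paint(5,7,G):
KKKKKKKKK
KKKKGGGGK
KKKKGGGGK
KKKKGGGGK
KKKKGGGGK
KKKKKKKGK
KKKKKKKKK
KKKKKKKKK
KKKKKKKKK
After op 3 fill(0,4,K) [0 cells changed]:
KKKKKKKKK
KKKKGGGGK
KKKKGGGGK
KKKKGGGGK
KKKKGGGGK
KKKKKKKGK
KKKKKKKKK
KKKKKKKKK
KKKKKKKKK
After op 4 paint(4,4,W):
KKKKKKKKK
KKKKGGGGK
KKKKGGGGK
KKKKGGGGK
KKKKWGGGK
KKKKKKKGK
KKKKKKKKK
KKKKKKKKK
KKKKKKKKK
After op 5 fill(0,8,Y) [64 cells changed]:
YYYYYYYYY
YYYYGGGGY
YYYYGGGGY
YYYYGGGGY
YYYYWGGGY
YYYYYYYGY
YYYYYYYYY
YYYYYYYYY
YYYYYYYYY
After op 6 paint(1,6,Y):
YYYYYYYYY
YYYYGGYGY
YYYYGGGGY
YYYYGGGGY
YYYYWGGGY
YYYYYYYGY
YYYYYYYYY
YYYYYYYYY
YYYYYYYYY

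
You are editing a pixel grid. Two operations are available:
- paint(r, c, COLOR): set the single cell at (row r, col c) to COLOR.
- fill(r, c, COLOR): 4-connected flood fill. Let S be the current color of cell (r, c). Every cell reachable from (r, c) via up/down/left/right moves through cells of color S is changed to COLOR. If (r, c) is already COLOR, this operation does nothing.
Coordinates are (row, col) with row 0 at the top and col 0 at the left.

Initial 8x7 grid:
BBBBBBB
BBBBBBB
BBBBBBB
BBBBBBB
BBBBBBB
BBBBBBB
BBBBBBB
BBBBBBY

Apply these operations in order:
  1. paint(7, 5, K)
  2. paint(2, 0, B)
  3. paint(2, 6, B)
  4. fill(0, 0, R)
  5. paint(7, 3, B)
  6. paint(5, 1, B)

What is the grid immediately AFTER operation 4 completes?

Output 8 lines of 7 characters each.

Answer: RRRRRRR
RRRRRRR
RRRRRRR
RRRRRRR
RRRRRRR
RRRRRRR
RRRRRRR
RRRRRKY

Derivation:
After op 1 paint(7,5,K):
BBBBBBB
BBBBBBB
BBBBBBB
BBBBBBB
BBBBBBB
BBBBBBB
BBBBBBB
BBBBBKY
After op 2 paint(2,0,B):
BBBBBBB
BBBBBBB
BBBBBBB
BBBBBBB
BBBBBBB
BBBBBBB
BBBBBBB
BBBBBKY
After op 3 paint(2,6,B):
BBBBBBB
BBBBBBB
BBBBBBB
BBBBBBB
BBBBBBB
BBBBBBB
BBBBBBB
BBBBBKY
After op 4 fill(0,0,R) [54 cells changed]:
RRRRRRR
RRRRRRR
RRRRRRR
RRRRRRR
RRRRRRR
RRRRRRR
RRRRRRR
RRRRRKY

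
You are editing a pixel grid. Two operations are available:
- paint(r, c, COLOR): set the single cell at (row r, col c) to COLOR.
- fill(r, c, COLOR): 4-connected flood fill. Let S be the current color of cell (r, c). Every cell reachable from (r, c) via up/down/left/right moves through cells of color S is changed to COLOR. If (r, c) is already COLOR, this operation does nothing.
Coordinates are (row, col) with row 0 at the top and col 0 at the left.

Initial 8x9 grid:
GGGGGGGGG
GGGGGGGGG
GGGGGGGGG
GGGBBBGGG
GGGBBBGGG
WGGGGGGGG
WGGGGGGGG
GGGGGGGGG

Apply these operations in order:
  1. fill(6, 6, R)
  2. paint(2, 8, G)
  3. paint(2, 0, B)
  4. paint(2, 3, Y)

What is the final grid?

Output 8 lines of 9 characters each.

After op 1 fill(6,6,R) [64 cells changed]:
RRRRRRRRR
RRRRRRRRR
RRRRRRRRR
RRRBBBRRR
RRRBBBRRR
WRRRRRRRR
WRRRRRRRR
RRRRRRRRR
After op 2 paint(2,8,G):
RRRRRRRRR
RRRRRRRRR
RRRRRRRRG
RRRBBBRRR
RRRBBBRRR
WRRRRRRRR
WRRRRRRRR
RRRRRRRRR
After op 3 paint(2,0,B):
RRRRRRRRR
RRRRRRRRR
BRRRRRRRG
RRRBBBRRR
RRRBBBRRR
WRRRRRRRR
WRRRRRRRR
RRRRRRRRR
After op 4 paint(2,3,Y):
RRRRRRRRR
RRRRRRRRR
BRRYRRRRG
RRRBBBRRR
RRRBBBRRR
WRRRRRRRR
WRRRRRRRR
RRRRRRRRR

Answer: RRRRRRRRR
RRRRRRRRR
BRRYRRRRG
RRRBBBRRR
RRRBBBRRR
WRRRRRRRR
WRRRRRRRR
RRRRRRRRR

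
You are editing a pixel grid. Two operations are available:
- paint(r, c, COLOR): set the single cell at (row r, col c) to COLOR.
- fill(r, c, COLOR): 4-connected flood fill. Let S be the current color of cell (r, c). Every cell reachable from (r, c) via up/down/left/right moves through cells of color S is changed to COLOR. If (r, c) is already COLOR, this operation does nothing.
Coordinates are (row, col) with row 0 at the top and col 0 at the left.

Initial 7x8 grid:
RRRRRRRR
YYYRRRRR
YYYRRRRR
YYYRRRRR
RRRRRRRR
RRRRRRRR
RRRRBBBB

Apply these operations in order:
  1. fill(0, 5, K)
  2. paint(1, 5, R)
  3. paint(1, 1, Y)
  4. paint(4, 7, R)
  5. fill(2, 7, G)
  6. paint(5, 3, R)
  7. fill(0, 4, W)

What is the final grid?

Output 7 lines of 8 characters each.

Answer: WWWWWWWW
YYYWWRWW
YYYWWWWW
YYYWWWWW
WWWWWWWR
WWWRWWWW
WWWWBBBB

Derivation:
After op 1 fill(0,5,K) [43 cells changed]:
KKKKKKKK
YYYKKKKK
YYYKKKKK
YYYKKKKK
KKKKKKKK
KKKKKKKK
KKKKBBBB
After op 2 paint(1,5,R):
KKKKKKKK
YYYKKRKK
YYYKKKKK
YYYKKKKK
KKKKKKKK
KKKKKKKK
KKKKBBBB
After op 3 paint(1,1,Y):
KKKKKKKK
YYYKKRKK
YYYKKKKK
YYYKKKKK
KKKKKKKK
KKKKKKKK
KKKKBBBB
After op 4 paint(4,7,R):
KKKKKKKK
YYYKKRKK
YYYKKKKK
YYYKKKKK
KKKKKKKR
KKKKKKKK
KKKKBBBB
After op 5 fill(2,7,G) [41 cells changed]:
GGGGGGGG
YYYGGRGG
YYYGGGGG
YYYGGGGG
GGGGGGGR
GGGGGGGG
GGGGBBBB
After op 6 paint(5,3,R):
GGGGGGGG
YYYGGRGG
YYYGGGGG
YYYGGGGG
GGGGGGGR
GGGRGGGG
GGGGBBBB
After op 7 fill(0,4,W) [40 cells changed]:
WWWWWWWW
YYYWWRWW
YYYWWWWW
YYYWWWWW
WWWWWWWR
WWWRWWWW
WWWWBBBB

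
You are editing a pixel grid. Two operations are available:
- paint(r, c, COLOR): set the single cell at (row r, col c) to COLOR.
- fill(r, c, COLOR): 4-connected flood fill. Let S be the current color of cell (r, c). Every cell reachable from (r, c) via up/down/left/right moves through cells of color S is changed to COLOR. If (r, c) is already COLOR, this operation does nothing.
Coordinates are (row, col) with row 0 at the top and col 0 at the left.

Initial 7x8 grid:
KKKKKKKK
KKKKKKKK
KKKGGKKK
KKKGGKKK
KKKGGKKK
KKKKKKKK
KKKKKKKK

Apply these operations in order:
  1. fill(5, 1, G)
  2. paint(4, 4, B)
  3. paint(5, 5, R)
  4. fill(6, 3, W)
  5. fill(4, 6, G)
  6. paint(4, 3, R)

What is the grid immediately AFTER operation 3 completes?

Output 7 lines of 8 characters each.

Answer: GGGGGGGG
GGGGGGGG
GGGGGGGG
GGGGGGGG
GGGGBGGG
GGGGGRGG
GGGGGGGG

Derivation:
After op 1 fill(5,1,G) [50 cells changed]:
GGGGGGGG
GGGGGGGG
GGGGGGGG
GGGGGGGG
GGGGGGGG
GGGGGGGG
GGGGGGGG
After op 2 paint(4,4,B):
GGGGGGGG
GGGGGGGG
GGGGGGGG
GGGGGGGG
GGGGBGGG
GGGGGGGG
GGGGGGGG
After op 3 paint(5,5,R):
GGGGGGGG
GGGGGGGG
GGGGGGGG
GGGGGGGG
GGGGBGGG
GGGGGRGG
GGGGGGGG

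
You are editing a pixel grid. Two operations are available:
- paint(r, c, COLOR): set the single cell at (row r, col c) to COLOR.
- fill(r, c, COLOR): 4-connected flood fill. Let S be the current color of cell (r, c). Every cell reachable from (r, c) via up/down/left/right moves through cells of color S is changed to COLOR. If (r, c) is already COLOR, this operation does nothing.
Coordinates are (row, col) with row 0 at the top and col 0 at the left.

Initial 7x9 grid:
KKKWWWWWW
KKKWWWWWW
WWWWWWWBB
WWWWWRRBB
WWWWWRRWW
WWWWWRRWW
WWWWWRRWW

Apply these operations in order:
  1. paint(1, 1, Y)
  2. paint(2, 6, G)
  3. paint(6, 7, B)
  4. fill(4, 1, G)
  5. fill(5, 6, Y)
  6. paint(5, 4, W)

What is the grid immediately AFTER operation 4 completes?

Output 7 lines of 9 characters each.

After op 1 paint(1,1,Y):
KKKWWWWWW
KYKWWWWWW
WWWWWWWBB
WWWWWRRBB
WWWWWRRWW
WWWWWRRWW
WWWWWRRWW
After op 2 paint(2,6,G):
KKKWWWWWW
KYKWWWWWW
WWWWWWGBB
WWWWWRRBB
WWWWWRRWW
WWWWWRRWW
WWWWWRRWW
After op 3 paint(6,7,B):
KKKWWWWWW
KYKWWWWWW
WWWWWWGBB
WWWWWRRBB
WWWWWRRWW
WWWWWRRWW
WWWWWRRBW
After op 4 fill(4,1,G) [38 cells changed]:
KKKGGGGGG
KYKGGGGGG
GGGGGGGBB
GGGGGRRBB
GGGGGRRWW
GGGGGRRWW
GGGGGRRBW

Answer: KKKGGGGGG
KYKGGGGGG
GGGGGGGBB
GGGGGRRBB
GGGGGRRWW
GGGGGRRWW
GGGGGRRBW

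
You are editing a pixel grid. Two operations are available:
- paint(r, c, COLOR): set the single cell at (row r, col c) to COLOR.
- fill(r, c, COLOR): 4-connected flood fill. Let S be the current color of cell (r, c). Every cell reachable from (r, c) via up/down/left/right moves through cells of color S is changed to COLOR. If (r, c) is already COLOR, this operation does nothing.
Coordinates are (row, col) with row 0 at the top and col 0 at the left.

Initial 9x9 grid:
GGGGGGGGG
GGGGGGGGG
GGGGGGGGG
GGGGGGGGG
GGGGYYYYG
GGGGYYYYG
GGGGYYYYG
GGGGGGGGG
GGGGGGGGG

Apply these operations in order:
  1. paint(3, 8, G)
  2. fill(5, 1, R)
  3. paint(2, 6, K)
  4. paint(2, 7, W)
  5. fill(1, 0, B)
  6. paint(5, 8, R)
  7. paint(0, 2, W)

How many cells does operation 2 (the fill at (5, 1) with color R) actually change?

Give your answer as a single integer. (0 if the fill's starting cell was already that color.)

After op 1 paint(3,8,G):
GGGGGGGGG
GGGGGGGGG
GGGGGGGGG
GGGGGGGGG
GGGGYYYYG
GGGGYYYYG
GGGGYYYYG
GGGGGGGGG
GGGGGGGGG
After op 2 fill(5,1,R) [69 cells changed]:
RRRRRRRRR
RRRRRRRRR
RRRRRRRRR
RRRRRRRRR
RRRRYYYYR
RRRRYYYYR
RRRRYYYYR
RRRRRRRRR
RRRRRRRRR

Answer: 69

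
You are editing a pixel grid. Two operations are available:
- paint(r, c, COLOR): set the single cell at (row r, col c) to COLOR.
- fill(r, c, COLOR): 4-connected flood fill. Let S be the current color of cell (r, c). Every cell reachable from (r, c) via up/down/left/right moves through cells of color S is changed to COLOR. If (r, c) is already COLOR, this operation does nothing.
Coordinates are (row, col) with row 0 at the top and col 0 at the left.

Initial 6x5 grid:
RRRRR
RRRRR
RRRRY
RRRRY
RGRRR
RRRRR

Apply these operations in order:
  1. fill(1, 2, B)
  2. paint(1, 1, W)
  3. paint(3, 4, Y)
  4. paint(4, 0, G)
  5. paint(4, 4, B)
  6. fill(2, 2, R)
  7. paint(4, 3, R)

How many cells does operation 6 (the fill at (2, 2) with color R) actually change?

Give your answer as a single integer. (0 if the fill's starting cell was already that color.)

After op 1 fill(1,2,B) [27 cells changed]:
BBBBB
BBBBB
BBBBY
BBBBY
BGBBB
BBBBB
After op 2 paint(1,1,W):
BBBBB
BWBBB
BBBBY
BBBBY
BGBBB
BBBBB
After op 3 paint(3,4,Y):
BBBBB
BWBBB
BBBBY
BBBBY
BGBBB
BBBBB
After op 4 paint(4,0,G):
BBBBB
BWBBB
BBBBY
BBBBY
GGBBB
BBBBB
After op 5 paint(4,4,B):
BBBBB
BWBBB
BBBBY
BBBBY
GGBBB
BBBBB
After op 6 fill(2,2,R) [25 cells changed]:
RRRRR
RWRRR
RRRRY
RRRRY
GGRRR
RRRRR

Answer: 25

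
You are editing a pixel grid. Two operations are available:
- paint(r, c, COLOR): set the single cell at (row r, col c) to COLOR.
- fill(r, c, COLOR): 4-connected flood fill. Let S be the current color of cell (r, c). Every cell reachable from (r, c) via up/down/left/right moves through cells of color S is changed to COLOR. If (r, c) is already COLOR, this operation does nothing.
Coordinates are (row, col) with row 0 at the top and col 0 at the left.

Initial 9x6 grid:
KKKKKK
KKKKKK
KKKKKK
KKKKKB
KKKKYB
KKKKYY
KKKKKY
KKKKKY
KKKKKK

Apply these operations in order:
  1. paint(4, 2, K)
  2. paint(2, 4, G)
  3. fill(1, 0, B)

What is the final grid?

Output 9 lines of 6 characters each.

After op 1 paint(4,2,K):
KKKKKK
KKKKKK
KKKKKK
KKKKKB
KKKKYB
KKKKYY
KKKKKY
KKKKKY
KKKKKK
After op 2 paint(2,4,G):
KKKKKK
KKKKKK
KKKKGK
KKKKKB
KKKKYB
KKKKYY
KKKKKY
KKKKKY
KKKKKK
After op 3 fill(1,0,B) [46 cells changed]:
BBBBBB
BBBBBB
BBBBGB
BBBBBB
BBBBYB
BBBBYY
BBBBBY
BBBBBY
BBBBBB

Answer: BBBBBB
BBBBBB
BBBBGB
BBBBBB
BBBBYB
BBBBYY
BBBBBY
BBBBBY
BBBBBB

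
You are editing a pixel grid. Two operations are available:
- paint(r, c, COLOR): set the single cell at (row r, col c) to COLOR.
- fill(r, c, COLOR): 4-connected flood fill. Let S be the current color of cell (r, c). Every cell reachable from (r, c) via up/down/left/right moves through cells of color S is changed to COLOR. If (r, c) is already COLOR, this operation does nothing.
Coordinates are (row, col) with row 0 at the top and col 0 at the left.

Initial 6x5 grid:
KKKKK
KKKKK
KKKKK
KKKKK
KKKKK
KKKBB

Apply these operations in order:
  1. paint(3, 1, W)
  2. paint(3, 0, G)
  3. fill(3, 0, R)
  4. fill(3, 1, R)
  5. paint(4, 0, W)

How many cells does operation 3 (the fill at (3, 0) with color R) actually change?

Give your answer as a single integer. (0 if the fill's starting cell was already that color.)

Answer: 1

Derivation:
After op 1 paint(3,1,W):
KKKKK
KKKKK
KKKKK
KWKKK
KKKKK
KKKBB
After op 2 paint(3,0,G):
KKKKK
KKKKK
KKKKK
GWKKK
KKKKK
KKKBB
After op 3 fill(3,0,R) [1 cells changed]:
KKKKK
KKKKK
KKKKK
RWKKK
KKKKK
KKKBB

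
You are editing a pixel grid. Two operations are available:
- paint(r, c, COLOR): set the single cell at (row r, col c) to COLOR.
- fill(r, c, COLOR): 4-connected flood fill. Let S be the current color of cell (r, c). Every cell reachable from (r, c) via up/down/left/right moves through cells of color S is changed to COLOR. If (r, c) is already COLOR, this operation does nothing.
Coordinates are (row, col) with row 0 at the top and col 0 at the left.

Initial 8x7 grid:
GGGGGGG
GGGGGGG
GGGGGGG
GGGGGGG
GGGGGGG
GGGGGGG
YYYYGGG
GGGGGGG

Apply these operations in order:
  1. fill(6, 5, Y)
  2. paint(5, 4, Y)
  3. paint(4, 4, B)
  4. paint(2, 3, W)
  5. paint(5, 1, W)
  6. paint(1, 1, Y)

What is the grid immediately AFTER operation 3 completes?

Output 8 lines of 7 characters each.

Answer: YYYYYYY
YYYYYYY
YYYYYYY
YYYYYYY
YYYYBYY
YYYYYYY
YYYYYYY
YYYYYYY

Derivation:
After op 1 fill(6,5,Y) [52 cells changed]:
YYYYYYY
YYYYYYY
YYYYYYY
YYYYYYY
YYYYYYY
YYYYYYY
YYYYYYY
YYYYYYY
After op 2 paint(5,4,Y):
YYYYYYY
YYYYYYY
YYYYYYY
YYYYYYY
YYYYYYY
YYYYYYY
YYYYYYY
YYYYYYY
After op 3 paint(4,4,B):
YYYYYYY
YYYYYYY
YYYYYYY
YYYYYYY
YYYYBYY
YYYYYYY
YYYYYYY
YYYYYYY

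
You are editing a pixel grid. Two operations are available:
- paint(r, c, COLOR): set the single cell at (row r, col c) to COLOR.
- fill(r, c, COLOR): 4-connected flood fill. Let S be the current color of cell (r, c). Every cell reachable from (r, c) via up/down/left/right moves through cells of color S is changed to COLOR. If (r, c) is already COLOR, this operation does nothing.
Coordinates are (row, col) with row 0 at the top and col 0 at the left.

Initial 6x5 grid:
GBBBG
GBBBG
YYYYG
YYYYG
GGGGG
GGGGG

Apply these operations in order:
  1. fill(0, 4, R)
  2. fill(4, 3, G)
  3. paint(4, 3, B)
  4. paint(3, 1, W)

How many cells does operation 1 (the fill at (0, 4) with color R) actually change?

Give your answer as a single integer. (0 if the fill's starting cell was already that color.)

Answer: 14

Derivation:
After op 1 fill(0,4,R) [14 cells changed]:
GBBBR
GBBBR
YYYYR
YYYYR
RRRRR
RRRRR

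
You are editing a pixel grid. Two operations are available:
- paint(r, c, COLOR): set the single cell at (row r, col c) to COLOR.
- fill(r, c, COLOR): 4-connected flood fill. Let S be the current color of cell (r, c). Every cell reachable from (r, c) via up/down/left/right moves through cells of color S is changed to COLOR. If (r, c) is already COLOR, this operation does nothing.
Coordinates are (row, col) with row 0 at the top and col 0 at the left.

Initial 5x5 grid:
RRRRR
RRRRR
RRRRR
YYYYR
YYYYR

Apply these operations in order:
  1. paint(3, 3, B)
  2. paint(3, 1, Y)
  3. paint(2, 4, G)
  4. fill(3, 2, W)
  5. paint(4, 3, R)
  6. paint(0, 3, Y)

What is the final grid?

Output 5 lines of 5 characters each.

After op 1 paint(3,3,B):
RRRRR
RRRRR
RRRRR
YYYBR
YYYYR
After op 2 paint(3,1,Y):
RRRRR
RRRRR
RRRRR
YYYBR
YYYYR
After op 3 paint(2,4,G):
RRRRR
RRRRR
RRRRG
YYYBR
YYYYR
After op 4 fill(3,2,W) [7 cells changed]:
RRRRR
RRRRR
RRRRG
WWWBR
WWWWR
After op 5 paint(4,3,R):
RRRRR
RRRRR
RRRRG
WWWBR
WWWRR
After op 6 paint(0,3,Y):
RRRYR
RRRRR
RRRRG
WWWBR
WWWRR

Answer: RRRYR
RRRRR
RRRRG
WWWBR
WWWRR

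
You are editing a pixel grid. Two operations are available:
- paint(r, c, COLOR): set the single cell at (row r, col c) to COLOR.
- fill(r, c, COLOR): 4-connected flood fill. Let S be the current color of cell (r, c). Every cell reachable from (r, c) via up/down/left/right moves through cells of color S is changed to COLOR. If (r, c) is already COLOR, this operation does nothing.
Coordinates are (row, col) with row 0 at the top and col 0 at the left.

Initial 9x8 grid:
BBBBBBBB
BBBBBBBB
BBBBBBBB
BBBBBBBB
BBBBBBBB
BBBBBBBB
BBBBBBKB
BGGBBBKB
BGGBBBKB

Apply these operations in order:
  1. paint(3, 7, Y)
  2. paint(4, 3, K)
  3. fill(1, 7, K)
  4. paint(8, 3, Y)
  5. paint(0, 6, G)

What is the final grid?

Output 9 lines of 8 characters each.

Answer: KKKKKKGK
KKKKKKKK
KKKKKKKK
KKKKKKKY
KKKKKKKK
KKKKKKKK
KKKKKKKK
KGGKKKKK
KGGYKKKK

Derivation:
After op 1 paint(3,7,Y):
BBBBBBBB
BBBBBBBB
BBBBBBBB
BBBBBBBY
BBBBBBBB
BBBBBBBB
BBBBBBKB
BGGBBBKB
BGGBBBKB
After op 2 paint(4,3,K):
BBBBBBBB
BBBBBBBB
BBBBBBBB
BBBBBBBY
BBBKBBBB
BBBBBBBB
BBBBBBKB
BGGBBBKB
BGGBBBKB
After op 3 fill(1,7,K) [63 cells changed]:
KKKKKKKK
KKKKKKKK
KKKKKKKK
KKKKKKKY
KKKKKKKK
KKKKKKKK
KKKKKKKK
KGGKKKKK
KGGKKKKK
After op 4 paint(8,3,Y):
KKKKKKKK
KKKKKKKK
KKKKKKKK
KKKKKKKY
KKKKKKKK
KKKKKKKK
KKKKKKKK
KGGKKKKK
KGGYKKKK
After op 5 paint(0,6,G):
KKKKKKGK
KKKKKKKK
KKKKKKKK
KKKKKKKY
KKKKKKKK
KKKKKKKK
KKKKKKKK
KGGKKKKK
KGGYKKKK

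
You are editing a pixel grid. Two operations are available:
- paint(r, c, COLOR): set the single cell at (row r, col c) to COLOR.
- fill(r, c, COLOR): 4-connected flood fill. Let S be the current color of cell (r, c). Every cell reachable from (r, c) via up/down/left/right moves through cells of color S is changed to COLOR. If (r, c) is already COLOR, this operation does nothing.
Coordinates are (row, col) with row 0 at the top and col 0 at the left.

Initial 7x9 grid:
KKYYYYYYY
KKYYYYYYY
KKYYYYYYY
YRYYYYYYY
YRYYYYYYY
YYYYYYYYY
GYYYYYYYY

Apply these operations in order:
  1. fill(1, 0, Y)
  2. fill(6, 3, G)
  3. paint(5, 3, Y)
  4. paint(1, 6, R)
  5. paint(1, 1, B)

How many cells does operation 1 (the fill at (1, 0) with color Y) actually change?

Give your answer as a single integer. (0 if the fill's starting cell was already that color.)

Answer: 6

Derivation:
After op 1 fill(1,0,Y) [6 cells changed]:
YYYYYYYYY
YYYYYYYYY
YYYYYYYYY
YRYYYYYYY
YRYYYYYYY
YYYYYYYYY
GYYYYYYYY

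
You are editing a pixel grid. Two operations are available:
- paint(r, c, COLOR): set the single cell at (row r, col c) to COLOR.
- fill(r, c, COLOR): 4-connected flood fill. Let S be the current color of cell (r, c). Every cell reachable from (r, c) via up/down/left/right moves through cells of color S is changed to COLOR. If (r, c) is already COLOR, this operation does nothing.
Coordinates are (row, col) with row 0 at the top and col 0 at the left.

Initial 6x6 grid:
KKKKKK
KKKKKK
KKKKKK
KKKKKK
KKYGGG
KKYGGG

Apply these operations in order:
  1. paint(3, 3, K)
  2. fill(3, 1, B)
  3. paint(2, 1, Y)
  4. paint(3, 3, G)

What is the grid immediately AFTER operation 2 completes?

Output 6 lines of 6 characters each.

After op 1 paint(3,3,K):
KKKKKK
KKKKKK
KKKKKK
KKKKKK
KKYGGG
KKYGGG
After op 2 fill(3,1,B) [28 cells changed]:
BBBBBB
BBBBBB
BBBBBB
BBBBBB
BBYGGG
BBYGGG

Answer: BBBBBB
BBBBBB
BBBBBB
BBBBBB
BBYGGG
BBYGGG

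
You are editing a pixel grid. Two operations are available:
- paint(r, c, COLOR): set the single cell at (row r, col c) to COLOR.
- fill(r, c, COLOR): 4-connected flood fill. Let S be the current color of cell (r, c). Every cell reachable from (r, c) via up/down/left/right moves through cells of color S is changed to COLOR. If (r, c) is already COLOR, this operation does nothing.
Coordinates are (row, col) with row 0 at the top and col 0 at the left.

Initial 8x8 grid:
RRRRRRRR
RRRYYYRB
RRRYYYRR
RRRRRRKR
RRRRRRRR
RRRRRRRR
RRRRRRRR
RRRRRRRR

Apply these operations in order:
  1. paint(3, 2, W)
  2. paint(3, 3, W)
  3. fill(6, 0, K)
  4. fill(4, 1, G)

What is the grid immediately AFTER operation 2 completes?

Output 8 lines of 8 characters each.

Answer: RRRRRRRR
RRRYYYRB
RRRYYYRR
RRWWRRKR
RRRRRRRR
RRRRRRRR
RRRRRRRR
RRRRRRRR

Derivation:
After op 1 paint(3,2,W):
RRRRRRRR
RRRYYYRB
RRRYYYRR
RRWRRRKR
RRRRRRRR
RRRRRRRR
RRRRRRRR
RRRRRRRR
After op 2 paint(3,3,W):
RRRRRRRR
RRRYYYRB
RRRYYYRR
RRWWRRKR
RRRRRRRR
RRRRRRRR
RRRRRRRR
RRRRRRRR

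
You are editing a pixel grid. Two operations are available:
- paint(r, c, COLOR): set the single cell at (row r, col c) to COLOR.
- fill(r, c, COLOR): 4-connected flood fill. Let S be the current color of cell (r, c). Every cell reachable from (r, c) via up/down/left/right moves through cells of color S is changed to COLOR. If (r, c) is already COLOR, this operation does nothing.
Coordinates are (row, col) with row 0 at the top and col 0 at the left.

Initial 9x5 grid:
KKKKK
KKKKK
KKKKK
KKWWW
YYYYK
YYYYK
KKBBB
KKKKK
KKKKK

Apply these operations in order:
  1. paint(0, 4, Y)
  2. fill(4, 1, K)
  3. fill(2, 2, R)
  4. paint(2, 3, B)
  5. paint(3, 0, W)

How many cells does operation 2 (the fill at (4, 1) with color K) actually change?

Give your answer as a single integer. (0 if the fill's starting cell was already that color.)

Answer: 8

Derivation:
After op 1 paint(0,4,Y):
KKKKY
KKKKK
KKKKK
KKWWW
YYYYK
YYYYK
KKBBB
KKKKK
KKKKK
After op 2 fill(4,1,K) [8 cells changed]:
KKKKY
KKKKK
KKKKK
KKWWW
KKKKK
KKKKK
KKBBB
KKKKK
KKKKK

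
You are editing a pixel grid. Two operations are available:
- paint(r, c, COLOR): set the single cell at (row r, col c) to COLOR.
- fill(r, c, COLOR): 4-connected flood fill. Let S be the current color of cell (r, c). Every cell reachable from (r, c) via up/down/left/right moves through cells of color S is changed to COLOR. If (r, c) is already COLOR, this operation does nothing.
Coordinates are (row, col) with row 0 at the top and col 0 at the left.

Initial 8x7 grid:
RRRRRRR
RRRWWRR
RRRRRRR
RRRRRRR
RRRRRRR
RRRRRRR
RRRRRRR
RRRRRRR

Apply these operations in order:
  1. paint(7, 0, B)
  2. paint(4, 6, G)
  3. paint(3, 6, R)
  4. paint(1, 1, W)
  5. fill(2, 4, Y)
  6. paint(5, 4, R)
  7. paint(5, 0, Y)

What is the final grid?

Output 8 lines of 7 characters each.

Answer: YYYYYYY
YWYWWYY
YYYYYYY
YYYYYYY
YYYYYYG
YYYYRYY
YYYYYYY
BYYYYYY

Derivation:
After op 1 paint(7,0,B):
RRRRRRR
RRRWWRR
RRRRRRR
RRRRRRR
RRRRRRR
RRRRRRR
RRRRRRR
BRRRRRR
After op 2 paint(4,6,G):
RRRRRRR
RRRWWRR
RRRRRRR
RRRRRRR
RRRRRRG
RRRRRRR
RRRRRRR
BRRRRRR
After op 3 paint(3,6,R):
RRRRRRR
RRRWWRR
RRRRRRR
RRRRRRR
RRRRRRG
RRRRRRR
RRRRRRR
BRRRRRR
After op 4 paint(1,1,W):
RRRRRRR
RWRWWRR
RRRRRRR
RRRRRRR
RRRRRRG
RRRRRRR
RRRRRRR
BRRRRRR
After op 5 fill(2,4,Y) [51 cells changed]:
YYYYYYY
YWYWWYY
YYYYYYY
YYYYYYY
YYYYYYG
YYYYYYY
YYYYYYY
BYYYYYY
After op 6 paint(5,4,R):
YYYYYYY
YWYWWYY
YYYYYYY
YYYYYYY
YYYYYYG
YYYYRYY
YYYYYYY
BYYYYYY
After op 7 paint(5,0,Y):
YYYYYYY
YWYWWYY
YYYYYYY
YYYYYYY
YYYYYYG
YYYYRYY
YYYYYYY
BYYYYYY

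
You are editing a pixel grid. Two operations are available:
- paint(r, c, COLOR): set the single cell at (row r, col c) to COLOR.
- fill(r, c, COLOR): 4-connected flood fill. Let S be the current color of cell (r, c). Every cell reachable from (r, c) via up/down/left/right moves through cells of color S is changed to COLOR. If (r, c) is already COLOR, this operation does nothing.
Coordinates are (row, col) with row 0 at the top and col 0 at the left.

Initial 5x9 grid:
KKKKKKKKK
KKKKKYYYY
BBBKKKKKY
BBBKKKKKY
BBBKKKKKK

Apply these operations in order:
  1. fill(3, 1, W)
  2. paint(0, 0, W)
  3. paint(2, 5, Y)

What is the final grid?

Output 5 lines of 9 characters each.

After op 1 fill(3,1,W) [9 cells changed]:
KKKKKKKKK
KKKKKYYYY
WWWKKKKKY
WWWKKKKKY
WWWKKKKKK
After op 2 paint(0,0,W):
WKKKKKKKK
KKKKKYYYY
WWWKKKKKY
WWWKKKKKY
WWWKKKKKK
After op 3 paint(2,5,Y):
WKKKKKKKK
KKKKKYYYY
WWWKKYKKY
WWWKKKKKY
WWWKKKKKK

Answer: WKKKKKKKK
KKKKKYYYY
WWWKKYKKY
WWWKKKKKY
WWWKKKKKK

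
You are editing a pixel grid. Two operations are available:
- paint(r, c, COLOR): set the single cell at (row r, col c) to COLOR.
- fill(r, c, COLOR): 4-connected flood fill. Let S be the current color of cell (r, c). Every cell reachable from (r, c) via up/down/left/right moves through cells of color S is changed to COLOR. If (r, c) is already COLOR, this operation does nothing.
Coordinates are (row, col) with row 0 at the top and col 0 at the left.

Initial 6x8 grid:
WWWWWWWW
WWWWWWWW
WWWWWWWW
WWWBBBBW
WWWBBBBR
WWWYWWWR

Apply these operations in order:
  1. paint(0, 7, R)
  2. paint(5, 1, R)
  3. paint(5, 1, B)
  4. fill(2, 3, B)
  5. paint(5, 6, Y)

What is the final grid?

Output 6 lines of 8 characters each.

After op 1 paint(0,7,R):
WWWWWWWR
WWWWWWWW
WWWWWWWW
WWWBBBBW
WWWBBBBR
WWWYWWWR
After op 2 paint(5,1,R):
WWWWWWWR
WWWWWWWW
WWWWWWWW
WWWBBBBW
WWWBBBBR
WRWYWWWR
After op 3 paint(5,1,B):
WWWWWWWR
WWWWWWWW
WWWWWWWW
WWWBBBBW
WWWBBBBR
WBWYWWWR
After op 4 fill(2,3,B) [32 cells changed]:
BBBBBBBR
BBBBBBBB
BBBBBBBB
BBBBBBBB
BBBBBBBR
BBBYWWWR
After op 5 paint(5,6,Y):
BBBBBBBR
BBBBBBBB
BBBBBBBB
BBBBBBBB
BBBBBBBR
BBBYWWYR

Answer: BBBBBBBR
BBBBBBBB
BBBBBBBB
BBBBBBBB
BBBBBBBR
BBBYWWYR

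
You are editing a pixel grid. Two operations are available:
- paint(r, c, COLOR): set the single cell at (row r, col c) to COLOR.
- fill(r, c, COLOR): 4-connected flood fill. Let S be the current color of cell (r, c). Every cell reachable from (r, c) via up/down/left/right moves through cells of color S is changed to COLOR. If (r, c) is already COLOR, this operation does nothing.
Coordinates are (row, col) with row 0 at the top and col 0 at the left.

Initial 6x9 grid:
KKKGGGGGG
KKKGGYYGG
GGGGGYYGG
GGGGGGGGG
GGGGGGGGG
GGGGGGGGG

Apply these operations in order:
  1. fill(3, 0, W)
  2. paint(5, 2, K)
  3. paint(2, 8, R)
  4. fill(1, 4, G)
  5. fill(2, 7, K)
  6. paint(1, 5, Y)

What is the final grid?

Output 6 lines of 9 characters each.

Answer: KKKKKKKKK
KKKKKYYKK
KKKKKYYKR
KKKKKKKKK
KKKKKKKKK
KKKKKKKKK

Derivation:
After op 1 fill(3,0,W) [44 cells changed]:
KKKWWWWWW
KKKWWYYWW
WWWWWYYWW
WWWWWWWWW
WWWWWWWWW
WWWWWWWWW
After op 2 paint(5,2,K):
KKKWWWWWW
KKKWWYYWW
WWWWWYYWW
WWWWWWWWW
WWWWWWWWW
WWKWWWWWW
After op 3 paint(2,8,R):
KKKWWWWWW
KKKWWYYWW
WWWWWYYWR
WWWWWWWWW
WWWWWWWWW
WWKWWWWWW
After op 4 fill(1,4,G) [42 cells changed]:
KKKGGGGGG
KKKGGYYGG
GGGGGYYGR
GGGGGGGGG
GGGGGGGGG
GGKGGGGGG
After op 5 fill(2,7,K) [42 cells changed]:
KKKKKKKKK
KKKKKYYKK
KKKKKYYKR
KKKKKKKKK
KKKKKKKKK
KKKKKKKKK
After op 6 paint(1,5,Y):
KKKKKKKKK
KKKKKYYKK
KKKKKYYKR
KKKKKKKKK
KKKKKKKKK
KKKKKKKKK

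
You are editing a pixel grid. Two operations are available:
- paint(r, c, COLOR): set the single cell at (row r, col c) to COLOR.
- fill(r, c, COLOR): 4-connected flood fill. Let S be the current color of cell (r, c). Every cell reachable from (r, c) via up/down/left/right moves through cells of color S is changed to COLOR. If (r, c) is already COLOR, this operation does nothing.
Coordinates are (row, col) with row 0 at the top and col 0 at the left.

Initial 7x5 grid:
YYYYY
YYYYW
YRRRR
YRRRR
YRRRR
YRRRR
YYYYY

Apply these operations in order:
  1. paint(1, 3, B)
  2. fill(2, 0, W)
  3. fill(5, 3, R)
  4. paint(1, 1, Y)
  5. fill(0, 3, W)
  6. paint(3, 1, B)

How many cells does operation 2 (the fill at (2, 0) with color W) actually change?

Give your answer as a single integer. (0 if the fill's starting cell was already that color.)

After op 1 paint(1,3,B):
YYYYY
YYYBW
YRRRR
YRRRR
YRRRR
YRRRR
YYYYY
After op 2 fill(2,0,W) [17 cells changed]:
WWWWW
WWWBW
WRRRR
WRRRR
WRRRR
WRRRR
WWWWW

Answer: 17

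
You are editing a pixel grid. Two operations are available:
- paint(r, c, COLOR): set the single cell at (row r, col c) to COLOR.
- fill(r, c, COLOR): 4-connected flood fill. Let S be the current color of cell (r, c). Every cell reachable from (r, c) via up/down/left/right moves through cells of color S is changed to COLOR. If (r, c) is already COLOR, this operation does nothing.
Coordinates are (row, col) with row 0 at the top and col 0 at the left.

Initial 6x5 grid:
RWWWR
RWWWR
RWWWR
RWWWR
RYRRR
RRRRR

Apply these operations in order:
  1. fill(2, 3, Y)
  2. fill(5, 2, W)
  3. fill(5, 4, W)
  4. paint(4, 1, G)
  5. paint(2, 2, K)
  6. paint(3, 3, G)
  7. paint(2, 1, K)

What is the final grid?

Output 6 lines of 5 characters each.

Answer: WYYYW
WYYYW
WKKYW
WYYGW
WGWWW
WWWWW

Derivation:
After op 1 fill(2,3,Y) [12 cells changed]:
RYYYR
RYYYR
RYYYR
RYYYR
RYRRR
RRRRR
After op 2 fill(5,2,W) [17 cells changed]:
WYYYW
WYYYW
WYYYW
WYYYW
WYWWW
WWWWW
After op 3 fill(5,4,W) [0 cells changed]:
WYYYW
WYYYW
WYYYW
WYYYW
WYWWW
WWWWW
After op 4 paint(4,1,G):
WYYYW
WYYYW
WYYYW
WYYYW
WGWWW
WWWWW
After op 5 paint(2,2,K):
WYYYW
WYYYW
WYKYW
WYYYW
WGWWW
WWWWW
After op 6 paint(3,3,G):
WYYYW
WYYYW
WYKYW
WYYGW
WGWWW
WWWWW
After op 7 paint(2,1,K):
WYYYW
WYYYW
WKKYW
WYYGW
WGWWW
WWWWW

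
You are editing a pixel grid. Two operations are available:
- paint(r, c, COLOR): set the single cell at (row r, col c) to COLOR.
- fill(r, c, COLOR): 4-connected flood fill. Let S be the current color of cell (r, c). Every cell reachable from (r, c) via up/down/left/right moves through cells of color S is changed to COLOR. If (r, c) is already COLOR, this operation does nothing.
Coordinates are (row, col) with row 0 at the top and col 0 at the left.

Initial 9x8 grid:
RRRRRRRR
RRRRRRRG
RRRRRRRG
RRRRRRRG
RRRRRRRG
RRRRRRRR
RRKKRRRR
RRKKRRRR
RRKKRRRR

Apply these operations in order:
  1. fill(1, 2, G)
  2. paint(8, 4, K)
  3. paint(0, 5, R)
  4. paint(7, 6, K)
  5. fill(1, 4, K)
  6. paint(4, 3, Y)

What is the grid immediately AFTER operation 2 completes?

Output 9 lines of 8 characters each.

After op 1 fill(1,2,G) [62 cells changed]:
GGGGGGGG
GGGGGGGG
GGGGGGGG
GGGGGGGG
GGGGGGGG
GGGGGGGG
GGKKGGGG
GGKKGGGG
GGKKGGGG
After op 2 paint(8,4,K):
GGGGGGGG
GGGGGGGG
GGGGGGGG
GGGGGGGG
GGGGGGGG
GGGGGGGG
GGKKGGGG
GGKKGGGG
GGKKKGGG

Answer: GGGGGGGG
GGGGGGGG
GGGGGGGG
GGGGGGGG
GGGGGGGG
GGGGGGGG
GGKKGGGG
GGKKGGGG
GGKKKGGG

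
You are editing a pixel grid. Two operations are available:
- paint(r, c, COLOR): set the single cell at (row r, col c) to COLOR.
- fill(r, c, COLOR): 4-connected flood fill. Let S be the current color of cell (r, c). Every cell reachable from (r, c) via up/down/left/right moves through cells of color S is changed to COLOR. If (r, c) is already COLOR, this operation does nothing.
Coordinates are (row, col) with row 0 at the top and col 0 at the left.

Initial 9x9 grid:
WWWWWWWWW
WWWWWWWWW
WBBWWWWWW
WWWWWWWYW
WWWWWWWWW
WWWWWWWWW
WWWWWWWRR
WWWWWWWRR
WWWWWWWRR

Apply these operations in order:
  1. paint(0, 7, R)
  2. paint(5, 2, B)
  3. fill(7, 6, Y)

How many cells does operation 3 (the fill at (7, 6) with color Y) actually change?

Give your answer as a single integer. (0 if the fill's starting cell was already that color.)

Answer: 70

Derivation:
After op 1 paint(0,7,R):
WWWWWWWRW
WWWWWWWWW
WBBWWWWWW
WWWWWWWYW
WWWWWWWWW
WWWWWWWWW
WWWWWWWRR
WWWWWWWRR
WWWWWWWRR
After op 2 paint(5,2,B):
WWWWWWWRW
WWWWWWWWW
WBBWWWWWW
WWWWWWWYW
WWWWWWWWW
WWBWWWWWW
WWWWWWWRR
WWWWWWWRR
WWWWWWWRR
After op 3 fill(7,6,Y) [70 cells changed]:
YYYYYYYRY
YYYYYYYYY
YBBYYYYYY
YYYYYYYYY
YYYYYYYYY
YYBYYYYYY
YYYYYYYRR
YYYYYYYRR
YYYYYYYRR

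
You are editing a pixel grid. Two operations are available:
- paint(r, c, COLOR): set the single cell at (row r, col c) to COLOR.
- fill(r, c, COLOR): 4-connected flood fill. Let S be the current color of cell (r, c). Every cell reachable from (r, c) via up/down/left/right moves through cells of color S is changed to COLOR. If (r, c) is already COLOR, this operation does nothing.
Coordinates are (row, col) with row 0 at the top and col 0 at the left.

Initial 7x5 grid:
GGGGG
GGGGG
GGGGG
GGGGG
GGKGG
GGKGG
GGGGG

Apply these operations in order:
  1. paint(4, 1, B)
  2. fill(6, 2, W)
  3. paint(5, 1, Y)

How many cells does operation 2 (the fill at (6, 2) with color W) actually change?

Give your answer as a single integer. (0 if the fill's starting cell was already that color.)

After op 1 paint(4,1,B):
GGGGG
GGGGG
GGGGG
GGGGG
GBKGG
GGKGG
GGGGG
After op 2 fill(6,2,W) [32 cells changed]:
WWWWW
WWWWW
WWWWW
WWWWW
WBKWW
WWKWW
WWWWW

Answer: 32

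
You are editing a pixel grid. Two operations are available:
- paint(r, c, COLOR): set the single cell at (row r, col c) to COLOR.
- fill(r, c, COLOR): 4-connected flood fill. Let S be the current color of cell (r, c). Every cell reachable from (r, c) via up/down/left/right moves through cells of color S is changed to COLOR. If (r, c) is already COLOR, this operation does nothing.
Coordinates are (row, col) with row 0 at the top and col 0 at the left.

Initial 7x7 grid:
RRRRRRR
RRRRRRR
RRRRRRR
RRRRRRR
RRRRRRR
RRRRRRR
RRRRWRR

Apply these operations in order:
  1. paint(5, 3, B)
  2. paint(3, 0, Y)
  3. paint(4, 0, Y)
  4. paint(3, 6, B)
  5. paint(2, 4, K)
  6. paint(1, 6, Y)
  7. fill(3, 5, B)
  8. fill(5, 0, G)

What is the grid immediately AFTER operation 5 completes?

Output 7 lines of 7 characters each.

After op 1 paint(5,3,B):
RRRRRRR
RRRRRRR
RRRRRRR
RRRRRRR
RRRRRRR
RRRBRRR
RRRRWRR
After op 2 paint(3,0,Y):
RRRRRRR
RRRRRRR
RRRRRRR
YRRRRRR
RRRRRRR
RRRBRRR
RRRRWRR
After op 3 paint(4,0,Y):
RRRRRRR
RRRRRRR
RRRRRRR
YRRRRRR
YRRRRRR
RRRBRRR
RRRRWRR
After op 4 paint(3,6,B):
RRRRRRR
RRRRRRR
RRRRRRR
YRRRRRB
YRRRRRR
RRRBRRR
RRRRWRR
After op 5 paint(2,4,K):
RRRRRRR
RRRRRRR
RRRRKRR
YRRRRRB
YRRRRRR
RRRBRRR
RRRRWRR

Answer: RRRRRRR
RRRRRRR
RRRRKRR
YRRRRRB
YRRRRRR
RRRBRRR
RRRRWRR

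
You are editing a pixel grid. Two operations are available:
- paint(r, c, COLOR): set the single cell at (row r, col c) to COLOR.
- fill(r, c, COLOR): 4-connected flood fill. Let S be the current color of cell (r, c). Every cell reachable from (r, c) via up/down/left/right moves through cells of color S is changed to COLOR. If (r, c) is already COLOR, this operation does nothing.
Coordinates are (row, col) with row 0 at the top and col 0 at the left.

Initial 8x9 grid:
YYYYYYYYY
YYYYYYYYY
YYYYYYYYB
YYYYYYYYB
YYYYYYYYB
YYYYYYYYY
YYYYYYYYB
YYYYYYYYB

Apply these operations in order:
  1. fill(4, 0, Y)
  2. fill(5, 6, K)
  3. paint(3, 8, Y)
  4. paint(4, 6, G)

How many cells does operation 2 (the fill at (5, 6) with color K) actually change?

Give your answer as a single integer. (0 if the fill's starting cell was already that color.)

After op 1 fill(4,0,Y) [0 cells changed]:
YYYYYYYYY
YYYYYYYYY
YYYYYYYYB
YYYYYYYYB
YYYYYYYYB
YYYYYYYYY
YYYYYYYYB
YYYYYYYYB
After op 2 fill(5,6,K) [67 cells changed]:
KKKKKKKKK
KKKKKKKKK
KKKKKKKKB
KKKKKKKKB
KKKKKKKKB
KKKKKKKKK
KKKKKKKKB
KKKKKKKKB

Answer: 67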